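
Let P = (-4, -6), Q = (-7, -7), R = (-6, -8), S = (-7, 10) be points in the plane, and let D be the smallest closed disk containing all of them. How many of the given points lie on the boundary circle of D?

2

A smallest enclosing disk is always determined by at most three of the input points on its boundary.
The farthest pair is R–S with squared distance 325. The circle on this segment as diameter has centre (-6.5, 1) and r² = 325/4 = 81.25.
Check P: distance² to centre = 55.25 ≤ 81.25, so it lies inside.
All remaining points lie in this disk, and no smaller disk contains both endpoints, so this is the minimum enclosing circle.
The points at distance exactly r from the centre are R, S — 2 points.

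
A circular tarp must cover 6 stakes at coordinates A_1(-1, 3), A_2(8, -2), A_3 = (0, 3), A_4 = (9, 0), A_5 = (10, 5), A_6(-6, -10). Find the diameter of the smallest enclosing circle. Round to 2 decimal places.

A smallest enclosing disk is always determined by at most three of the input points on its boundary.
The farthest pair is A_5–A_6 with squared distance 481. The circle on this segment as diameter has centre (2, -2.5) and r² = 481/4 = 120.25.
Check A_1: distance² to centre = 39.25 ≤ 120.25, so it lies inside.
All remaining points lie in this disk, and no smaller disk contains both endpoints, so this is the minimum enclosing circle.
Diameter = 2r = 2√(120.25) ≈ 21.93.

21.93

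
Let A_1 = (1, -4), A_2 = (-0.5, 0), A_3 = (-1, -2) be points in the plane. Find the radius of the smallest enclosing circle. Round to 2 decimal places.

Side lengths²: A_1A_2² = 18.25, A_1A_3² = 8, A_2A_3² = 4.25.
Since A_1A_2² = 18.25 ≥ 8 + 4.25 = 12.25, the angle opposite A_1A_2 is not acute, so the smallest enclosing circle has A_1A_2 as diameter.
Centre = midpoint of A_1A_2 = (0.25, -2), r² = 18.25/4 = 4.5625.
r = √(4.5625) ≈ 2.14.

2.14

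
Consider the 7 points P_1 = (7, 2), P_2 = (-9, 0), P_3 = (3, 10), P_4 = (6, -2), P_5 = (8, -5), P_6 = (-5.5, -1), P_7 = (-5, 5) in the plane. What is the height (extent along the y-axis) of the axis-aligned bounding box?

max y = 10, min y = -5, so height = 15.

15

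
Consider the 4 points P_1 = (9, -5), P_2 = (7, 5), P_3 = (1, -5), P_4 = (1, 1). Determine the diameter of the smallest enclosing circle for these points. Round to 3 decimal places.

The minimum enclosing circle is determined by three boundary points: P_1, P_2, P_3.
Their circumcentre is (5, -0.6) with r² = 35.36.
The farthest remaining point P_4 is at distance² 18.56 ≤ 35.36.
Diameter = 2r = 2√(35.36) ≈ 11.893.

11.893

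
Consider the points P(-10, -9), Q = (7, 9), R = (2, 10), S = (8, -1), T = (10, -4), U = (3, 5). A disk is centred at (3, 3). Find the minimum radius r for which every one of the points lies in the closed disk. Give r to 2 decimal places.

17.69

The required radius is the distance from (3, 3) to the farthest point.
Squared distances: 313, 52, 50, 41, 98, 4.
Maximum is 313, attained at P.
r = √313 ≈ 17.69.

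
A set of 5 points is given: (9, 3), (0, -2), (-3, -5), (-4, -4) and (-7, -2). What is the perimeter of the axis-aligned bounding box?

48

Width = max x − min x = 9 − (-7) = 16.
Height = max y − min y = 3 − (-5) = 8.
Perimeter = 2(16 + 8) = 48.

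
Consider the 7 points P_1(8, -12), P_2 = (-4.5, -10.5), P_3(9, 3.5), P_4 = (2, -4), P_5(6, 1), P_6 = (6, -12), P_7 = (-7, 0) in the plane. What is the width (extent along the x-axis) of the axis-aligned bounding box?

16

max x = 9, min x = -7, so width = 16.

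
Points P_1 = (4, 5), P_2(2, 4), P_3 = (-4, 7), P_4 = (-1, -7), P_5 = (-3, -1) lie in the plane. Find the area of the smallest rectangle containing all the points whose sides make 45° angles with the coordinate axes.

In coordinates u = x + y, v = x − y the rectangle is axis-aligned; the map (x,y)→(u,v) scales areas by 2.
u-values: 9, 6, 3, -8, -4; range = 9 − (-8) = 17.
v-values: -1, -2, -11, 6, -2; range = 6 − (-11) = 17.
Area = (17 × 17) / 2 = 144.5.

144.5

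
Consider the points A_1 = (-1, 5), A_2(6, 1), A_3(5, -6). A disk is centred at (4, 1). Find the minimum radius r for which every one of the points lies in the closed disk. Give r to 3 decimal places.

The required radius is the distance from (4, 1) to the farthest point.
Squared distances: 41, 4, 50.
Maximum is 50, attained at A_3.
r = √50 ≈ 7.071.

7.071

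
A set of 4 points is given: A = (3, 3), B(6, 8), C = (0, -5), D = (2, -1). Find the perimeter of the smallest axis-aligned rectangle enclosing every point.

Width = max x − min x = 6 − 0 = 6.
Height = max y − min y = 8 − (-5) = 13.
Perimeter = 2(6 + 13) = 38.

38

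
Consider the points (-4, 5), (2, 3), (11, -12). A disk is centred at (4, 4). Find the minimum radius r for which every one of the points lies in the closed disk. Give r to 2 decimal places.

The required radius is the distance from (4, 4) to the farthest point.
Squared distances: 65, 5, 305.
Maximum is 305, attained at (11, -12).
r = √305 ≈ 17.46.

17.46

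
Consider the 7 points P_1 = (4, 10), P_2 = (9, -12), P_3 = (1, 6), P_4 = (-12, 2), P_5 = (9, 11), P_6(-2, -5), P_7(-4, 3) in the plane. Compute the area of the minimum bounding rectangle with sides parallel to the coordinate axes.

x ranges over [-12, 9], width 21.
y ranges over [-12, 11], height 23.
Area = 21 × 23 = 483.

483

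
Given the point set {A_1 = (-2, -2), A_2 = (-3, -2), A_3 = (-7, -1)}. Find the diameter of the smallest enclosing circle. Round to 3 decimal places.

Side lengths²: A_1A_2² = 1, A_1A_3² = 26, A_2A_3² = 17.
Since A_1A_3² = 26 ≥ 17 + 1 = 18, the angle opposite A_1A_3 is not acute, so the smallest enclosing circle has A_1A_3 as diameter.
Centre = midpoint of A_1A_3 = (-4.5, -1.5), r² = 26/4 = 6.5.
Diameter = 2r = 2√(6.5) ≈ 5.099.

5.099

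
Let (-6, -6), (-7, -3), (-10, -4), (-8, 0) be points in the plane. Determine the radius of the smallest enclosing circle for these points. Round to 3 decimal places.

By Welzl's lemma the MEC is supported by two points (diametrically opposite) or three points (on a circumcircle).
The farthest pair is (-6, -6)–(-8, 0) with squared distance 40. The circle on this segment as diameter has centre (-7, -3) and r² = 40/4 = 10.
Check (-7, -3): distance² to centre = 0 ≤ 10, so it lies inside.
All remaining points lie in this disk, and no smaller disk contains both endpoints, so this is the minimum enclosing circle.
r = √10 ≈ 3.162.

3.162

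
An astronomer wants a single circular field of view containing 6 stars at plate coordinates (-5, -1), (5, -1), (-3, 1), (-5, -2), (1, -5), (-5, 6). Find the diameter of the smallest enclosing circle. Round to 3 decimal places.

12.724

The minimum enclosing circle of a finite set is fixed by two of the points (as a diameter) or three (as a circumcircle).
The minimum enclosing circle is determined by three boundary points: (5, -1), (1, -5), (-5, 6).
Their circumcentre is (-35/34, 35/34) with r² = 23393/578.
The farthest remaining point (-5, -2) is at distance² 14417/578 ≤ 23393/578.
Diameter = 2r = 2√(23393/578) ≈ 12.724.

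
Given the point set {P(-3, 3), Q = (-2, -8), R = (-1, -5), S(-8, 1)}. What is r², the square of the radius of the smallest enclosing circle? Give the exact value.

By Welzl's lemma the MEC is supported by two points (diametrically opposite) or three points (on a circumcircle).
The minimum enclosing circle is determined by three boundary points: P, Q, S.
Their circumcentre is (-139/38, -99/38) with r² = 22997/722.
The farthest remaining point R is at distance² 9241/722 ≤ 22997/722.

22997/722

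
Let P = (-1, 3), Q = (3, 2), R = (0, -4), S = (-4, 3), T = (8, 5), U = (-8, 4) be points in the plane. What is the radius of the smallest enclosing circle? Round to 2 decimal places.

A smallest enclosing disk is always determined by at most three of the input points on its boundary.
The minimum enclosing circle is determined by three boundary points: R, T, U.
Their circumcentre is (1/34, 137/34) with r² = 37265/578.
The farthest remaining point S is at distance² 9997/578 ≤ 37265/578.
r = √(37265/578) ≈ 8.03.

8.03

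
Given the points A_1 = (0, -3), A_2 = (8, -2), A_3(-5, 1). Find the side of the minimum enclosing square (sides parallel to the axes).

13

The bounding box has width 13 and height 4.
An axis-aligned square enclosing the set must have side ≥ max(width, height).
So the minimum side is max(13, 4) = 13.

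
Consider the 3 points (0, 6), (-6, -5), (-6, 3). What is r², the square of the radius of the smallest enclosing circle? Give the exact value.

39.25

Call the three points A, B, C in the order given.
Side lengths²: AB² = 157, AC² = 45, BC² = 64.
Since AB² = 157 ≥ 64 + 45 = 109, the angle opposite AB is not acute, so the smallest enclosing circle has AB as diameter.
Centre = midpoint of AB = (-3, 0.5), r² = 157/4 = 39.25.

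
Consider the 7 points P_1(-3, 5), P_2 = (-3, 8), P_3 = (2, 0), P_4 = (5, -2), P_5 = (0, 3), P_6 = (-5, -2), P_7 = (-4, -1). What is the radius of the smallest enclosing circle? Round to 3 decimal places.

The minimum enclosing circle of a finite set is fixed by two of the points (as a diameter) or three (as a circumcircle).
The minimum enclosing circle is determined by three boundary points: P_2, P_4, P_6.
Their circumcentre is (0, 2.2) with r² = 42.64.
The farthest remaining point P_7 is at distance² 26.24 ≤ 42.64.
r = √(42.64) ≈ 6.530.

6.530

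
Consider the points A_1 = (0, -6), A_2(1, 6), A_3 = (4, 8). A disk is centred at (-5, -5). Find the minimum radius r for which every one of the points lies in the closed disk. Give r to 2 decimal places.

15.81

The required radius is the distance from (-5, -5) to the farthest point.
Squared distances: 26, 157, 250.
Maximum is 250, attained at A_3.
r = √250 ≈ 15.81.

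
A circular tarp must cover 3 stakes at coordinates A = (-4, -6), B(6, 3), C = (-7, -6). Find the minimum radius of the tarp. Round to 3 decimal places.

7.906

Side lengths²: AB² = 181, AC² = 9, BC² = 250.
Since BC² = 250 ≥ 181 + 9 = 190, the angle opposite BC is not acute, so the smallest enclosing circle has BC as diameter.
Centre = midpoint of BC = (-0.5, -1.5), r² = 250/4 = 62.5.
r = √(62.5) ≈ 7.906.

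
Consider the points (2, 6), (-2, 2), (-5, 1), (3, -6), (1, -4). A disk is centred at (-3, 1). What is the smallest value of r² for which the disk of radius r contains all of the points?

85

The required radius is the distance from (-3, 1) to the farthest point.
Squared distances: 50, 2, 4, 85, 41.
Maximum is 85, attained at (3, -6).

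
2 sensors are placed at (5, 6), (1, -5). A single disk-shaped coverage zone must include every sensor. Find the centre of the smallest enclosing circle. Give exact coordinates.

(3, 0.5)

The smallest circle enclosing two points has them as diameter endpoints.
Centre = midpoint = (3, 0.5); r² = |(5, 6)−(1, -5)|²/4 = 137/4 = 34.25.
Centre = (3, 0.5).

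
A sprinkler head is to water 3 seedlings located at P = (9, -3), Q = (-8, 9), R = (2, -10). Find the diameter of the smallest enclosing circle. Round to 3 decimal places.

Side lengths²: PQ² = 433, PR² = 98, QR² = 461.
Since QR² = 461 < 433 + 98 = 531, the triangle is acute, so the smallest enclosing circle is the circumcircle.
Circumcentre = (-79/58, 21/58), r² = 199613/1682.
Diameter = 2r = 2√(199613/1682) ≈ 21.788.

21.788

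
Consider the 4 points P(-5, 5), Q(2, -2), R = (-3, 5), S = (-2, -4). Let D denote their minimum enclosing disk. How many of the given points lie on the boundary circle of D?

The minimum enclosing circle is determined by three boundary points: P, Q, S.
Their circumcentre is (-2, 1) with r² = 25.
The farthest remaining point R is at distance² 17 ≤ 25.
The points at distance exactly r from the centre are P, Q, S — 3 points.

3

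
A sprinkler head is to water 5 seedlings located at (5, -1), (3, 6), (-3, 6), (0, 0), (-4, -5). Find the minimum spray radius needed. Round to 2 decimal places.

By Welzl's lemma the MEC is supported by two points (diametrically opposite) or three points (on a circumcircle).
The farthest pair is (3, 6)–(-4, -5) with squared distance 170. The circle on this segment as diameter has centre (-0.5, 0.5) and r² = 170/4 = 42.5.
Check (5, -1): distance² to centre = 32.5 ≤ 42.5, so it lies inside.
All remaining points lie in this disk, and no smaller disk contains both endpoints, so this is the minimum enclosing circle.
r = √(42.5) ≈ 6.52.

6.52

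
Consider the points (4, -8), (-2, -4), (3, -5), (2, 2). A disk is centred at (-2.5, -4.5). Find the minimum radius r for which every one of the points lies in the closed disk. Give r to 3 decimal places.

7.906

The required radius is the distance from (-2.5, -4.5) to the farthest point.
Squared distances: 54.5, 0.5, 30.5, 62.5.
Maximum is 62.5, attained at (2, 2).
r = √(62.5) ≈ 7.906.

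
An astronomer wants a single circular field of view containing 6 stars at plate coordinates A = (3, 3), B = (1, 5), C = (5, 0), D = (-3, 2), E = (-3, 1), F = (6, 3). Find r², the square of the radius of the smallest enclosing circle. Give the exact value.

21.25

A smallest enclosing disk is always determined by at most three of the input points on its boundary.
The farthest pair is E–F with squared distance 85. The circle on this segment as diameter has centre (1.5, 2) and r² = 85/4 = 21.25.
Check A: distance² to centre = 3.25 ≤ 21.25, so it lies inside.
All remaining points lie in this disk, and no smaller disk contains both endpoints, so this is the minimum enclosing circle.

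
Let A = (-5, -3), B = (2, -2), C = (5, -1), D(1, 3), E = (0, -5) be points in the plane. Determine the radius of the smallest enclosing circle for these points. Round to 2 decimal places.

5.10

The farthest pair is A–C with squared distance 104. The circle on this segment as diameter has centre (0, -2) and r² = 104/4 = 26.
Check B: distance² to centre = 4 ≤ 26, so it lies inside.
All remaining points lie in this disk, and no smaller disk contains both endpoints, so this is the minimum enclosing circle.
r = √26 ≈ 5.10.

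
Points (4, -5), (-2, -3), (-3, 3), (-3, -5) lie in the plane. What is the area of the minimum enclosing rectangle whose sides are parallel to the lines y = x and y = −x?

60

In coordinates u = x + y, v = x − y the rectangle is axis-aligned; the map (x,y)→(u,v) scales areas by 2.
u-values: -1, -5, 0, -8; range = 0 − (-8) = 8.
v-values: 9, 1, -6, 2; range = 9 − (-6) = 15.
Area = (8 × 15) / 2 = 60.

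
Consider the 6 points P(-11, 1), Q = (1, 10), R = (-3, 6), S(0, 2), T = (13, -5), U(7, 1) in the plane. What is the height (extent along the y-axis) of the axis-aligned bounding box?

15

max y = 10, min y = -5, so height = 15.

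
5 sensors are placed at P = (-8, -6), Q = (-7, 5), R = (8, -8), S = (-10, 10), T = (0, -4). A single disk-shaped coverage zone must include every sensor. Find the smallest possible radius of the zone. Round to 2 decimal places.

12.73

A smallest enclosing disk is always determined by at most three of the input points on its boundary.
The farthest pair is R–S with squared distance 648. The circle on this segment as diameter has centre (-1, 1) and r² = 648/4 = 162.
Check P: distance² to centre = 98 ≤ 162, so it lies inside.
All remaining points lie in this disk, and no smaller disk contains both endpoints, so this is the minimum enclosing circle.
r = √162 ≈ 12.73.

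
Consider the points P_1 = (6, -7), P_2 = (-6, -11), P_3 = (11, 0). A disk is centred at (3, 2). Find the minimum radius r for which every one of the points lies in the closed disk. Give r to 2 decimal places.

15.81

The required radius is the distance from (3, 2) to the farthest point.
Squared distances: 90, 250, 68.
Maximum is 250, attained at P_2.
r = √250 ≈ 15.81.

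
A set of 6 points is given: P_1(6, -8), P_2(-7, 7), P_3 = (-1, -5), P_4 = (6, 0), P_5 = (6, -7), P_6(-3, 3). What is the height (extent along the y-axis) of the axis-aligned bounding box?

max y = 7, min y = -8, so height = 15.

15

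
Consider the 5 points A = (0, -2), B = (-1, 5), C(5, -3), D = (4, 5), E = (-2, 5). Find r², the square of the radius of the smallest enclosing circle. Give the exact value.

28.25

The minimum enclosing circle of a finite set is fixed by two of the points (as a diameter) or three (as a circumcircle).
The farthest pair is C–E with squared distance 113. The circle on this segment as diameter has centre (1.5, 1) and r² = 113/4 = 28.25.
Check A: distance² to centre = 11.25 ≤ 28.25, so it lies inside.
All remaining points lie in this disk, and no smaller disk contains both endpoints, so this is the minimum enclosing circle.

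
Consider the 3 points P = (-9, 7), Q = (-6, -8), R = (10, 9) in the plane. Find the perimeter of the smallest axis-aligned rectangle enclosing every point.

72

Width = max x − min x = 10 − (-9) = 19.
Height = max y − min y = 9 − (-8) = 17.
Perimeter = 2(19 + 17) = 72.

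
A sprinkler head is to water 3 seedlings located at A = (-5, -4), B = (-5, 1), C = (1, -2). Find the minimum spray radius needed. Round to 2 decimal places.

3.54

Side lengths²: AB² = 25, AC² = 40, BC² = 45.
Since BC² = 45 < 40 + 25 = 65, the triangle is acute, so the smallest enclosing circle is the circumcircle.
Circumcentre = (-2.5, -1.5), r² = 12.5.
r = √(12.5) ≈ 3.54.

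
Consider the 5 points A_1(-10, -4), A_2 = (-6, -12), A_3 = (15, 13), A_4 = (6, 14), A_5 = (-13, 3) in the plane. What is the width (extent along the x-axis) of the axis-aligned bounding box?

max x = 15, min x = -13, so width = 28.

28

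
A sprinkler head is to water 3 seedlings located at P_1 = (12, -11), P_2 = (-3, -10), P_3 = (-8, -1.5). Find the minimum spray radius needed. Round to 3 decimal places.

Side lengths²: P_1P_2² = 226, P_1P_3² = 490.25, P_2P_3² = 97.25.
Since P_1P_3² = 490.25 ≥ 226 + 97.25 = 323.25, the angle opposite P_1P_3 is not acute, so the smallest enclosing circle has P_1P_3 as diameter.
Centre = midpoint of P_1P_3 = (2, -6.25), r² = 490.25/4 = 122.5625.
r = √(122.5625) ≈ 11.071.

11.071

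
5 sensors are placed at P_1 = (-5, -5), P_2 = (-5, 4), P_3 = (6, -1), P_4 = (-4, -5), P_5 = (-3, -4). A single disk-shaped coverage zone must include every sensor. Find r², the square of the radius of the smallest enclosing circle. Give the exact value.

A smallest enclosing disk is always determined by at most three of the input points on its boundary.
The minimum enclosing circle is determined by three boundary points: P_1, P_2, P_3.
Their circumcentre is (-9/22, -0.5) with r² = 10001/242.
The farthest remaining point P_4 is at distance² 8021/242 ≤ 10001/242.

10001/242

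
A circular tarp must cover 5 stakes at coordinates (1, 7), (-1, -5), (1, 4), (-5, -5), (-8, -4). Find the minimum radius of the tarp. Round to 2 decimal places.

7.11

By Welzl's lemma the MEC is supported by two points (diametrically opposite) or three points (on a circumcircle).
The farthest pair is (1, 7)–(-8, -4) with squared distance 202. The circle on this segment as diameter has centre (-3.5, 1.5) and r² = 202/4 = 50.5.
Check (-1, -5): distance² to centre = 48.5 ≤ 50.5, so it lies inside.
All remaining points lie in this disk, and no smaller disk contains both endpoints, so this is the minimum enclosing circle.
r = √(50.5) ≈ 7.11.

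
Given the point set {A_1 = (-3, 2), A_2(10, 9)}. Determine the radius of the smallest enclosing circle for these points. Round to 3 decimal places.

7.382

The smallest circle enclosing two points has them as diameter endpoints.
Centre = midpoint = (3.5, 5.5); r² = |A_1A_2|²/4 = 218/4 = 54.5.
r = √(54.5) ≈ 7.382.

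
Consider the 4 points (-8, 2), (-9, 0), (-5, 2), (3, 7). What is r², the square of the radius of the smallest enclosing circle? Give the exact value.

The minimum enclosing circle of a finite set is fixed by two of the points (as a diameter) or three (as a circumcircle).
The farthest pair is (-9, 0)–(3, 7) with squared distance 193. The circle on this segment as diameter has centre (-3, 3.5) and r² = 193/4 = 48.25.
Check (-8, 2): distance² to centre = 27.25 ≤ 48.25, so it lies inside.
All remaining points lie in this disk, and no smaller disk contains both endpoints, so this is the minimum enclosing circle.

48.25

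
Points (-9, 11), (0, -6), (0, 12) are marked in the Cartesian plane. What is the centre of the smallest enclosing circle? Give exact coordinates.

(-32/9, 3)

Call the three points A, B, C in the order given.
Side lengths²: AB² = 370, AC² = 82, BC² = 324.
Since AB² = 370 < 324 + 82 = 406, the triangle is acute, so the smallest enclosing circle is the circumcircle.
Circumcentre = (-32/9, 3), r² = 7585/81.
Centre = (-32/9, 3).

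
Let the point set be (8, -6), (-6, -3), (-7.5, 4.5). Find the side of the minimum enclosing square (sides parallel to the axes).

15.5

The bounding box has width 15.5 and height 10.5.
An axis-aligned square enclosing the set must have side ≥ max(width, height).
So the minimum side is max(15.5, 10.5) = 15.5.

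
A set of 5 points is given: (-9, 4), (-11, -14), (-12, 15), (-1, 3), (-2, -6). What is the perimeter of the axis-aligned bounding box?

80

Width = max x − min x = -1 − (-12) = 11.
Height = max y − min y = 15 − (-14) = 29.
Perimeter = 2(11 + 29) = 80.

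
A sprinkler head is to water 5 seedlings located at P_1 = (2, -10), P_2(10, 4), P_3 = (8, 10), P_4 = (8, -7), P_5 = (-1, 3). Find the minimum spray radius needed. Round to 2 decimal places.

10.44

The minimum enclosing circle of a finite set is fixed by two of the points (as a diameter) or three (as a circumcircle).
The farthest pair is P_1–P_3 with squared distance 436. The circle on this segment as diameter has centre (5, 0) and r² = 436/4 = 109.
Check P_2: distance² to centre = 41 ≤ 109, so it lies inside.
All remaining points lie in this disk, and no smaller disk contains both endpoints, so this is the minimum enclosing circle.
r = √109 ≈ 10.44.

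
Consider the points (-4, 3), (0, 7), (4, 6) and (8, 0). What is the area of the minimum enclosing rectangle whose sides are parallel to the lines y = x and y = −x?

82.5

In coordinates u = x + y, v = x − y the rectangle is axis-aligned; the map (x,y)→(u,v) scales areas by 2.
u-values: -1, 7, 10, 8; range = 10 − (-1) = 11.
v-values: -7, -7, -2, 8; range = 8 − (-7) = 15.
Area = (11 × 15) / 2 = 82.5.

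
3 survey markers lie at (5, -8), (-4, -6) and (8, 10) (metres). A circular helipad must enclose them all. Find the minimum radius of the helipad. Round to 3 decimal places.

10.014

Call the three points A, B, C in the order given.
Side lengths²: AB² = 85, AC² = 333, BC² = 400.
Since BC² = 400 < 333 + 85 = 418, the triangle is acute, so the smallest enclosing circle is the circumcircle.
Circumcentre = (17/7, 47/28), r² = 78625/784.
r = √(78625/784) ≈ 10.014.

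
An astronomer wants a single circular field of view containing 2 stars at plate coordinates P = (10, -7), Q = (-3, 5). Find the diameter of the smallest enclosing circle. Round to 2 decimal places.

The smallest circle enclosing two points has them as diameter endpoints.
Centre = midpoint = (3.5, -1); r² = |PQ|²/4 = 313/4 = 78.25.
Diameter = 2r = 2√(78.25) ≈ 17.69.

17.69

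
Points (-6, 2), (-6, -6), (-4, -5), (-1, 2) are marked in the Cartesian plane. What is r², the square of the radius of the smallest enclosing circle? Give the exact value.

22.25

The farthest pair is (-6, -6)–(-1, 2) with squared distance 89. The circle on this segment as diameter has centre (-3.5, -2) and r² = 89/4 = 22.25.
Check (-6, 2): distance² to centre = 22.25 ≤ 22.25, so it lies inside.
All remaining points lie in this disk, and no smaller disk contains both endpoints, so this is the minimum enclosing circle.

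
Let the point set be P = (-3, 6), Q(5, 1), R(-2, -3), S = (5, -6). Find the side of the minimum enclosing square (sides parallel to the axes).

The bounding box has width 8 and height 12.
An axis-aligned square enclosing the set must have side ≥ max(width, height).
So the minimum side is max(8, 12) = 12.

12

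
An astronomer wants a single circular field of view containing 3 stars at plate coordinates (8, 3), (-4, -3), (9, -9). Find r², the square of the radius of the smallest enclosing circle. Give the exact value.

59.45

Call the three points A, B, C in the order given.
Side lengths²: AB² = 180, AC² = 145, BC² = 205.
Since BC² = 205 < 180 + 145 = 325, the triangle is acute, so the smallest enclosing circle is the circumcircle.
Circumcentre = (3.7, -3.4), r² = 59.45.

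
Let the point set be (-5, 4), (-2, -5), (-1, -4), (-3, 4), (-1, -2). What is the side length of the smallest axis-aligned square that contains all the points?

9

The bounding box has width 4 and height 9.
An axis-aligned square enclosing the set must have side ≥ max(width, height).
So the minimum side is max(4, 9) = 9.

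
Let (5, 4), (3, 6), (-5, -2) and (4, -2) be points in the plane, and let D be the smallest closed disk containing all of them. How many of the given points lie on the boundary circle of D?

3

By Welzl's lemma the MEC is supported by two points (diametrically opposite) or three points (on a circumcircle).
The farthest pair is (5, 4)–(-5, -2) with squared distance 136. The circle on this segment as diameter has centre (0, 1) and r² = 136/4 = 34.
Check (3, 6): distance² to centre = 34 ≤ 34, so it lies inside.
All remaining points lie in this disk, and no smaller disk contains both endpoints, so this is the minimum enclosing circle.
The points at distance exactly r from the centre are (5, 4), (3, 6), (-5, -2) — 3 points.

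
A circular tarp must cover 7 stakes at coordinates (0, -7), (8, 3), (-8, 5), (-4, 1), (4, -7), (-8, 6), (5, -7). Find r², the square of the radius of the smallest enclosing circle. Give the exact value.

28885/338

A smallest enclosing disk is always determined by at most three of the input points on its boundary.
The minimum enclosing circle is determined by three boundary points: (8, 3), (-8, 6), (5, -7).
Their circumcentre is (-21/26, 5/26) with r² = 28885/338.
The farthest remaining point (-8, 5) is at distance² 25297/338 ≤ 28885/338.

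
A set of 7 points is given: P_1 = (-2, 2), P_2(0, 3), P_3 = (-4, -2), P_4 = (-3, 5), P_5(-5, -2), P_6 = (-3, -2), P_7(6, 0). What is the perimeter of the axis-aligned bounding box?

36

Width = max x − min x = 6 − (-5) = 11.
Height = max y − min y = 5 − (-2) = 7.
Perimeter = 2(11 + 7) = 36.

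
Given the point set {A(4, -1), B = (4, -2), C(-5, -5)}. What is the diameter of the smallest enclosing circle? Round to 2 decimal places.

9.85

Side lengths²: AB² = 1, AC² = 97, BC² = 90.
Since AC² = 97 ≥ 90 + 1 = 91, the angle opposite AC is not acute, so the smallest enclosing circle has AC as diameter.
Centre = midpoint of AC = (-0.5, -3), r² = 97/4 = 24.25.
Diameter = 2r = 2√(24.25) ≈ 9.85.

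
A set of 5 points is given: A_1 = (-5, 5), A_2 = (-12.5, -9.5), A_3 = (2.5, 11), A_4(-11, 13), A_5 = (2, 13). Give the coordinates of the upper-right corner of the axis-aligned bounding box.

x-range [-12.5, 2.5], y-range [-9.5, 13].
The upper-right corner is (2.5, 13).

(2.5, 13)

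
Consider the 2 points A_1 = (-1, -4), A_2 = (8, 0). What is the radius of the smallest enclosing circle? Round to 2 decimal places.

The smallest circle enclosing two points has them as diameter endpoints.
Centre = midpoint = (3.5, -2); r² = |A_1A_2|²/4 = 97/4 = 24.25.
r = √(24.25) ≈ 4.92.

4.92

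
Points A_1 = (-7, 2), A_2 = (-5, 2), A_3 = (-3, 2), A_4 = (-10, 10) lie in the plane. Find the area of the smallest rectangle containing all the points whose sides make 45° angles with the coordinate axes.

In coordinates u = x + y, v = x − y the rectangle is axis-aligned; the map (x,y)→(u,v) scales areas by 2.
u-values: -5, -3, -1, 0; range = 0 − (-5) = 5.
v-values: -9, -7, -5, -20; range = -5 − (-20) = 15.
Area = (5 × 15) / 2 = 37.5.

37.5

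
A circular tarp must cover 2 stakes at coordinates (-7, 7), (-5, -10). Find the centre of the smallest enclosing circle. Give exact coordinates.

The smallest circle enclosing two points has them as diameter endpoints.
Centre = midpoint = (-6, -1.5); r² = |(-7, 7)−(-5, -10)|²/4 = 293/4 = 73.25.
Centre = (-6, -1.5).

(-6, -1.5)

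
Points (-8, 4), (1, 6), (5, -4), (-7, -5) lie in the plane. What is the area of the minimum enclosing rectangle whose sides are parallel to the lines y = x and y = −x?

199.5

In coordinates u = x + y, v = x − y the rectangle is axis-aligned; the map (x,y)→(u,v) scales areas by 2.
u-values: -4, 7, 1, -12; range = 7 − (-12) = 19.
v-values: -12, -5, 9, -2; range = 9 − (-12) = 21.
Area = (19 × 21) / 2 = 199.5.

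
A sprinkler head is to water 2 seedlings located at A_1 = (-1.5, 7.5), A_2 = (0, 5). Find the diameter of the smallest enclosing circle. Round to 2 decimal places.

2.92

The smallest circle enclosing two points has them as diameter endpoints.
Centre = midpoint = (-0.75, 6.25); r² = |A_1A_2|²/4 = 8.5/4 = 2.125.
Diameter = 2r = 2√(2.125) ≈ 2.92.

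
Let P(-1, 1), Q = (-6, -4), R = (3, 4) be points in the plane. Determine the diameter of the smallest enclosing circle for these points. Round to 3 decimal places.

Side lengths²: PQ² = 50, PR² = 25, QR² = 145.
Since QR² = 145 ≥ 50 + 25 = 75, the angle opposite QR is not acute, so the smallest enclosing circle has QR as diameter.
Centre = midpoint of QR = (-1.5, 0), r² = 145/4 = 36.25.
Diameter = 2r = 2√(36.25) ≈ 12.042.

12.042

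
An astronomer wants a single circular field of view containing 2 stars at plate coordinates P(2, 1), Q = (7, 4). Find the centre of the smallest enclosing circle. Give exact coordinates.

(4.5, 2.5)

The smallest circle enclosing two points has them as diameter endpoints.
Centre = midpoint = (4.5, 2.5); r² = |PQ|²/4 = 34/4 = 8.5.
Centre = (4.5, 2.5).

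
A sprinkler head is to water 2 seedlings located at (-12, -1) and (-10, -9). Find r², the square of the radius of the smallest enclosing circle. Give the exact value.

17

The smallest circle enclosing two points has them as diameter endpoints.
Centre = midpoint = (-11, -5); r² = |(-12, -1)−(-10, -9)|²/4 = 68/4 = 17.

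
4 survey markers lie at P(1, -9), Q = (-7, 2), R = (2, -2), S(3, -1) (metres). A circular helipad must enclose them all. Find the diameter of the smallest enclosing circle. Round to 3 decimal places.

The farthest pair is P–Q with squared distance 185. The circle on this segment as diameter has centre (-3, -3.5) and r² = 185/4 = 46.25.
Check R: distance² to centre = 27.25 ≤ 46.25, so it lies inside.
All remaining points lie in this disk, and no smaller disk contains both endpoints, so this is the minimum enclosing circle.
Diameter = 2r = 2√(46.25) ≈ 13.601.

13.601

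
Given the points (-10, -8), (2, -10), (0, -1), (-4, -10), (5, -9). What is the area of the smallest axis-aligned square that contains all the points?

225

The bounding box has width 15 and height 9.
An axis-aligned square enclosing the set must have side ≥ max(width, height).
So the minimum side is max(15, 9) = 15.
Area = 15² = 225.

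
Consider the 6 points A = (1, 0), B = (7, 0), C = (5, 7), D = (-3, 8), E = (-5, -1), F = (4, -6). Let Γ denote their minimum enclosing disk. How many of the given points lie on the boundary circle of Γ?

2

A smallest enclosing disk is always determined by at most three of the input points on its boundary.
The farthest pair is D–F with squared distance 245. The circle on this segment as diameter has centre (0.5, 1) and r² = 245/4 = 61.25.
Check A: distance² to centre = 1.25 ≤ 61.25, so it lies inside.
All remaining points lie in this disk, and no smaller disk contains both endpoints, so this is the minimum enclosing circle.
The points at distance exactly r from the centre are D, F — 2 points.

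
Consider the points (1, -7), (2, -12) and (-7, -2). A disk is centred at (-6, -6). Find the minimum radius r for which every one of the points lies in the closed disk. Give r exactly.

10

The required radius is the distance from (-6, -6) to the farthest point.
Squared distances: 50, 100, 17.
Maximum is 100, attained at (2, -12).
r = √100 = 10.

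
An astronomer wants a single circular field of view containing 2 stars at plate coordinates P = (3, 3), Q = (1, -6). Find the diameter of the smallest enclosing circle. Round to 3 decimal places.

9.220

The smallest circle enclosing two points has them as diameter endpoints.
Centre = midpoint = (2, -1.5); r² = |PQ|²/4 = 85/4 = 21.25.
Diameter = 2r = 2√(21.25) ≈ 9.220.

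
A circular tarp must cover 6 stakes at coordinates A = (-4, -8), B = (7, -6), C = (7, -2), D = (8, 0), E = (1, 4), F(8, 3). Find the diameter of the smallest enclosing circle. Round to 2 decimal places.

16.28

The minimum enclosing circle of a finite set is fixed by two of the points (as a diameter) or three (as a circumcircle).
The farthest pair is A–F with squared distance 265. The circle on this segment as diameter has centre (2, -2.5) and r² = 265/4 = 66.25.
Check B: distance² to centre = 37.25 ≤ 66.25, so it lies inside.
All remaining points lie in this disk, and no smaller disk contains both endpoints, so this is the minimum enclosing circle.
Diameter = 2r = 2√(66.25) ≈ 16.28.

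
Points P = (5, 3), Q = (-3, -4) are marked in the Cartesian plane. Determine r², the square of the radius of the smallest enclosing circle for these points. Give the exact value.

28.25

The smallest circle enclosing two points has them as diameter endpoints.
Centre = midpoint = (1, -0.5); r² = |PQ|²/4 = 113/4 = 28.25.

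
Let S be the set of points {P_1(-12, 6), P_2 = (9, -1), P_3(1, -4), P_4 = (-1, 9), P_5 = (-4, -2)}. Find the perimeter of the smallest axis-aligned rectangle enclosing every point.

Width = max x − min x = 9 − (-12) = 21.
Height = max y − min y = 9 − (-4) = 13.
Perimeter = 2(21 + 13) = 68.

68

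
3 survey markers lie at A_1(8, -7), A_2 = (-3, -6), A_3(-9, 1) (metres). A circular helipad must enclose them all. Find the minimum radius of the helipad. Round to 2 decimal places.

Side lengths²: A_1A_2² = 122, A_1A_3² = 353, A_2A_3² = 85.
Since A_1A_3² = 353 ≥ 122 + 85 = 207, the angle opposite A_1A_3 is not acute, so the smallest enclosing circle has A_1A_3 as diameter.
Centre = midpoint of A_1A_3 = (-0.5, -3), r² = 353/4 = 88.25.
r = √(88.25) ≈ 9.39.

9.39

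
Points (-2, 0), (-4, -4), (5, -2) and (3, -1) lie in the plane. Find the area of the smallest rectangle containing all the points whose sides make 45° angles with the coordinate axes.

In coordinates u = x + y, v = x − y the rectangle is axis-aligned; the map (x,y)→(u,v) scales areas by 2.
u-values: -2, -8, 3, 2; range = 3 − (-8) = 11.
v-values: -2, 0, 7, 4; range = 7 − (-2) = 9.
Area = (11 × 9) / 2 = 49.5.

49.5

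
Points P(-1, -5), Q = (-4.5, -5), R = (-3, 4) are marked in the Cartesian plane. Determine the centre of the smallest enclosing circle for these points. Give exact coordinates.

Side lengths²: PQ² = 12.25, PR² = 85, QR² = 83.25.
Since PR² = 85 < 83.25 + 12.25 = 95.5, the triangle is acute, so the smallest enclosing circle is the circumcircle.
Circumcentre = (-2.75, -2/3), r² = 3145/144.
Centre = (-2.75, -2/3).

(-2.75, -2/3)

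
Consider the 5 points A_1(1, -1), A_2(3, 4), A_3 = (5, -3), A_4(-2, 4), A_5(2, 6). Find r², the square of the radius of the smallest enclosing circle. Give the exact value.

25

The minimum enclosing circle is determined by three boundary points: A_3, A_4, A_5.
Their circumcentre is (2, 1) with r² = 25.
The farthest remaining point A_2 is at distance² 10 ≤ 25.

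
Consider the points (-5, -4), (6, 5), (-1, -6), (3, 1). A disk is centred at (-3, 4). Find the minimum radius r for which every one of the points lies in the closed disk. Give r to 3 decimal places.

10.198

The required radius is the distance from (-3, 4) to the farthest point.
Squared distances: 68, 82, 104, 45.
Maximum is 104, attained at (-1, -6).
r = √104 ≈ 10.198.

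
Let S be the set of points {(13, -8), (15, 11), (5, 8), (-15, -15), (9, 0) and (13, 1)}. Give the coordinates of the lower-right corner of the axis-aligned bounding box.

(15, -15)

x-range [-15, 15], y-range [-15, 11].
The lower-right corner is (15, -15).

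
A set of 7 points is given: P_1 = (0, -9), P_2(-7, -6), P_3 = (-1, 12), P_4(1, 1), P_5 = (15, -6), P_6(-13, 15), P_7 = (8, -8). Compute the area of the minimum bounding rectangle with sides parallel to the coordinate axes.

672

x ranges over [-13, 15], width 28.
y ranges over [-9, 15], height 24.
Area = 28 × 24 = 672.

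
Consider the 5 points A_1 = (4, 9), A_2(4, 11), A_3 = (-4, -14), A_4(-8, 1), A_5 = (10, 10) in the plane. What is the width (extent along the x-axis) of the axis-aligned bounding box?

max x = 10, min x = -8, so width = 18.

18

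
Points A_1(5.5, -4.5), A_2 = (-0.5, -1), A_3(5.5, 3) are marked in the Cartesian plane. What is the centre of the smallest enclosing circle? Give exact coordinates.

Side lengths²: A_1A_2² = 48.25, A_1A_3² = 56.25, A_2A_3² = 52.
Since A_1A_3² = 56.25 < 52 + 48.25 = 100.25, the triangle is acute, so the smallest enclosing circle is the circumcircle.
Circumcentre = (11/3, -0.75), r² = 2509/144.
Centre = (11/3, -0.75).

(11/3, -0.75)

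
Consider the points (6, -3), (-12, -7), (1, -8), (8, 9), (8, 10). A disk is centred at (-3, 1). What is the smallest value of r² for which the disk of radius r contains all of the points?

202

The required radius is the distance from (-3, 1) to the farthest point.
Squared distances: 97, 145, 97, 185, 202.
Maximum is 202, attained at (8, 10).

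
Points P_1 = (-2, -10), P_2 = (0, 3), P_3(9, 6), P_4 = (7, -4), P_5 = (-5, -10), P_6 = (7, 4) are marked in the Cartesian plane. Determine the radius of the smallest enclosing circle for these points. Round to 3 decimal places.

10.630

The farthest pair is P_3–P_5 with squared distance 452. The circle on this segment as diameter has centre (2, -2) and r² = 452/4 = 113.
Check P_1: distance² to centre = 80 ≤ 113, so it lies inside.
All remaining points lie in this disk, and no smaller disk contains both endpoints, so this is the minimum enclosing circle.
r = √113 ≈ 10.630.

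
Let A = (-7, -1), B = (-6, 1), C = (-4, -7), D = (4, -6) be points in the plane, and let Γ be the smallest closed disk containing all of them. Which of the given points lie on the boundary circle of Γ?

A, B, D

A smallest enclosing disk is always determined by at most three of the input points on its boundary.
The minimum enclosing circle is determined by three boundary points: A, B, D.
Their circumcentre is (-61/54, -145/54) with r² = 54385/1458.
The farthest remaining point C is at distance² 39157/1458 ≤ 54385/1458.
The points at distance exactly r from the centre are A, B, D — 3 points.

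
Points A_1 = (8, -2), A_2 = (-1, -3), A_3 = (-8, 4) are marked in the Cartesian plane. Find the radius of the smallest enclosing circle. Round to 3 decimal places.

8.544

Side lengths²: A_1A_2² = 82, A_1A_3² = 292, A_2A_3² = 98.
Since A_1A_3² = 292 ≥ 98 + 82 = 180, the angle opposite A_1A_3 is not acute, so the smallest enclosing circle has A_1A_3 as diameter.
Centre = midpoint of A_1A_3 = (0, 1), r² = 292/4 = 73.
r = √73 ≈ 8.544.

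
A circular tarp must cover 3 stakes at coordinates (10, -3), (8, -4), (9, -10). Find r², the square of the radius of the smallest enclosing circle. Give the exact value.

Call the three points A, B, C in the order given.
Side lengths²: AB² = 5, AC² = 50, BC² = 37.
Since AC² = 50 ≥ 37 + 5 = 42, the angle opposite AC is not acute, so the smallest enclosing circle has AC as diameter.
Centre = midpoint of AC = (9.5, -6.5), r² = 50/4 = 12.5.

12.5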